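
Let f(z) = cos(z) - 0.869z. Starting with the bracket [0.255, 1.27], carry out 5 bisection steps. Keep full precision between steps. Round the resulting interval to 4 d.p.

[0.7942, 0.8259]

f(0.255000) = 0.746068, f(1.270000) = -0.807349 (opposite signs)
step 1: m = 0.762500, f(m) = 0.060499 > 0 → root in [0.762500, 1.270000]
step 2: m = 1.016250, f(m) = -0.356564 < 0 → root in [0.762500, 1.016250]
step 3: m = 0.889375, f(m) = -0.142969 < 0 → root in [0.762500, 0.889375]
step 4: m = 0.825937, f(m) = -0.039872 < 0 → root in [0.762500, 0.825937]
step 5: m = 0.794219, f(m) = 0.010666 > 0 → root in [0.794219, 0.825937]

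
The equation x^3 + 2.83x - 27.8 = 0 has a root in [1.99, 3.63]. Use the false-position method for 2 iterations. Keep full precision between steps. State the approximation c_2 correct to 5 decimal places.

2.66688

False-position update: c = (a·f(b) − b·f(a))/(f(b) − f(a)); replace the endpoint whose sign matches f(c).
f(1.990000) = -14.287701, f(3.630000) = 30.305047
step 1: c = 2.515463, f(c) = -4.764516 < 0 → new bracket [2.515463, 3.630000]
step 2: c = 2.666883, f(c) = -1.285150 < 0 → new bracket [2.666883, 3.630000]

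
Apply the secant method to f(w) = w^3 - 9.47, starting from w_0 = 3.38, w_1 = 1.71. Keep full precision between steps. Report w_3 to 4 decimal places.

2.1587

Secant update: w_(k+1) = w_k − f(w_k)·(w_k − w_(k-1))/(f(w_k) − f(w_(k-1))).
f(w_0) = 29.144472, f(w_1) = -4.469789
w_2 = 1.710000 - (-4.469789)·(1.710000 - 3.380000)/(-4.469789 - (29.144472)) = 1.932065; f(w_2) = -2.257844
w_3 = 1.932065 - (-2.257844)·(1.932065 - 1.710000)/(-2.257844 - (-4.469789)) = 2.158738; f(w_3) = 0.590038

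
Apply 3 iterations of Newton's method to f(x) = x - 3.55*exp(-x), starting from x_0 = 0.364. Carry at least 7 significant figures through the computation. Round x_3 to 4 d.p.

1.1378

Newton update: x ← x − f(x)/f'(x).
f'(x) = 1 + 3.55*exp(-x)
x_0 = 0.364000: f = -2.102864, f' = 3.466864 → x_1 = 0.364000 - (-2.102864)/(3.466864) = 0.970561
x_1 = 0.970561: f = -0.374429, f' = 2.344990 → x_2 = 0.970561 - (-0.374429)/(2.344990) = 1.130233
x_2 = 1.130233: f = -0.016268, f' = 2.146501 → x_3 = 1.130233 - (-0.016268)/(2.146501) = 1.137812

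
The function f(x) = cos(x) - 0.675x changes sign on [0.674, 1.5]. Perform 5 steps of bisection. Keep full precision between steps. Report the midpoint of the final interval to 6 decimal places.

0.919219

f(0.674000) = 0.326381, f(1.500000) = -0.941763 (opposite signs)
step 1: m = 1.087000, f(m) = -0.268582 < 0 → root in [0.674000, 1.087000]
step 2: m = 0.880500, f(m) = 0.042428 > 0 → root in [0.880500, 1.087000]
step 3: m = 0.983750, f(m) = -0.110127 < 0 → root in [0.880500, 0.983750]
step 4: m = 0.932125, f(m) = -0.033055 < 0 → root in [0.880500, 0.932125]
step 5: m = 0.906313, f(m) = 0.004892 > 0 → root in [0.906313, 0.932125]
Midpoint of [0.906313, 0.932125] = 0.919219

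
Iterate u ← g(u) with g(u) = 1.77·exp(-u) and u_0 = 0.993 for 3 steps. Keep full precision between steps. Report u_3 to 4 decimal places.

0.7063

u_1 = g(0.993000) = 0.655721
u_2 = g(0.655721) = 0.918750
u_3 = g(0.918750) = 0.706261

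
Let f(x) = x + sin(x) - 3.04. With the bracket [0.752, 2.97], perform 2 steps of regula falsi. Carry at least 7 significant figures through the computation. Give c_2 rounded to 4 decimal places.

2.7200

f(0.752000) = -1.604899, f(2.970000) = 0.100752
step 1: c = 2.838984, f(c) = 0.096995 > 0 → new bracket [0.752000, 2.838984]
step 2: c = 2.720041, f(c) = 0.089218 > 0 → new bracket [0.752000, 2.720041]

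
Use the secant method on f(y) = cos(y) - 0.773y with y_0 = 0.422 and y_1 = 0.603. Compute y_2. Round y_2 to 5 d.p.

0.88614

f(y_0) = 0.586066, f(y_1) = 0.357519
y_2 = 0.603000 - (0.357519)·(0.603000 - 0.422000)/(0.357519 - (0.586066)) = 0.886141; f(y_2) = -0.052581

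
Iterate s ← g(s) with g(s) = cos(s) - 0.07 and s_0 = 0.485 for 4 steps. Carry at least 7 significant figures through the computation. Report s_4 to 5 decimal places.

s_1 = g(0.485000) = 0.814675
s_2 = g(0.814675) = 0.616105
s_3 = g(0.616105) = 0.746135
s_4 = g(0.746135) = 0.664318

0.66432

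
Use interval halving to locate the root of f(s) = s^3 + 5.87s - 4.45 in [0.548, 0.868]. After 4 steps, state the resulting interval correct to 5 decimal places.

[0.68800, 0.70800]

f(0.548000) = -1.068673, f(0.868000) = 1.299132 (opposite signs)
step 1: m = 0.708000, f(m) = 0.060855 > 0 → root in [0.548000, 0.708000]
step 2: m = 0.628000, f(m) = -0.515967 < 0 → root in [0.628000, 0.708000]
step 3: m = 0.668000, f(m) = -0.230762 < 0 → root in [0.668000, 0.708000]
step 4: m = 0.688000, f(m) = -0.085779 < 0 → root in [0.688000, 0.708000]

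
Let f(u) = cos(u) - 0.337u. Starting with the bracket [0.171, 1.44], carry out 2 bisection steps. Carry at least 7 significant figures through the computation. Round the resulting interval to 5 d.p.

f(0.171000) = 0.927788, f(1.440000) = -0.354856 (opposite signs)
step 1: m = 0.805500, f(m) = 0.421297 > 0 → root in [0.805500, 1.440000]
step 2: m = 1.122750, f(m) = 0.054839 > 0 → root in [1.122750, 1.440000]

[1.12275, 1.44000]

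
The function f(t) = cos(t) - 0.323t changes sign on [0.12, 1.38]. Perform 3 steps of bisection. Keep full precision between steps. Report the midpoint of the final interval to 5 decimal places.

f(0.120000) = 0.954049, f(1.380000) = -0.256099 (opposite signs)
step 1: m = 0.750000, f(m) = 0.489439 > 0 → root in [0.750000, 1.380000]
step 2: m = 1.065000, f(m) = 0.140509 > 0 → root in [1.065000, 1.380000]
step 3: m = 1.222500, f(m) = -0.053571 < 0 → root in [1.065000, 1.222500]
Midpoint of [1.065000, 1.222500] = 1.143750

1.14375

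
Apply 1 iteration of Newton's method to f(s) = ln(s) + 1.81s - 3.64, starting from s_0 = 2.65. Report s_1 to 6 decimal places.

Newton update: s ← s − f(s)/f'(s).
f'(s) = 1/s + 1.81
s_0 = 2.650000: f = 2.131060, f' = 2.187358 → s_1 = 2.650000 - (2.131060)/(2.187358) = 1.675738

1.675738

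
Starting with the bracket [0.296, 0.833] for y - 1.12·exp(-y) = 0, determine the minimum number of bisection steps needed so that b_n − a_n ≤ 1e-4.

13

Initial width b − a = 0.833 − 0.296 = 0.537000.
After n steps the width is (b−a)/2^n; need (b−a)/2^n ≤ 1e-4.
So n ≥ log₂(0.537000/1e-4) = log₂(5370.0000) ≈ 12.3907.
Hence n = 13.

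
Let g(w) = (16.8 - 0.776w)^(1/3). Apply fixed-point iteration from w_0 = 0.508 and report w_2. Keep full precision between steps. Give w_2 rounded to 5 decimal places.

w_1 = g(0.508000) = 2.540967
w_2 = g(2.540967) = 2.456761

2.45676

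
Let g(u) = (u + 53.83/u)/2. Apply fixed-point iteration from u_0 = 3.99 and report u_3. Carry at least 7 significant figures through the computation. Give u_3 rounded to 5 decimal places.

7.33775

u_1 = g(3.990000) = 8.740614
u_2 = g(8.740614) = 7.449610
u_3 = g(7.449610) = 7.337746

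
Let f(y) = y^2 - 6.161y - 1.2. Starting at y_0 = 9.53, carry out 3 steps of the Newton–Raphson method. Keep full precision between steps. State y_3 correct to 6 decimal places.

6.350836

f'(y) = 2y - 6.161
y_0 = 9.530000: f = 30.906570, f' = 12.899000 → y_1 = 9.530000 - (30.906570)/(12.899000) = 7.133956
y_1 = 7.133956: f = 5.741026, f' = 8.106912 → y_2 = 7.133956 - (5.741026)/(8.106912) = 6.425792
y_2 = 6.425792: f = 0.501497, f' = 6.690584 → y_3 = 6.425792 - (0.501497)/(6.690584) = 6.350836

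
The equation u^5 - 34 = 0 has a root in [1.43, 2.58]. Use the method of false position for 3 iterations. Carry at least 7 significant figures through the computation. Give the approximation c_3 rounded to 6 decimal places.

f(1.430000) = -28.020289, f(2.580000) = 80.313765
step 1: c = 1.727444, f(c) = -18.617742 < 0 → new bracket [1.727444, 2.580000]
step 2: c = 1.887885, f(c) = -10.018419 < 0 → new bracket [1.887885, 2.580000]
step 3: c = 1.964645, f(c) = -4.730147 < 0 → new bracket [1.964645, 2.580000]

1.964645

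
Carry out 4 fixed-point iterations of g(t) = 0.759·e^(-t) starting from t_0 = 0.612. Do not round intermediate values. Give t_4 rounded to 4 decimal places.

0.4796

t_1 = g(0.612000) = 0.411579
t_2 = g(0.411579) = 0.502916
t_3 = g(0.502916) = 0.459016
t_4 = g(0.459016) = 0.479616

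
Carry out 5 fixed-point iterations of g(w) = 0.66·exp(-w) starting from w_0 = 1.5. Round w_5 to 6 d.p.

w_1 = g(1.500000) = 0.147266
w_2 = g(0.147266) = 0.569623
w_3 = g(0.569623) = 0.373388
w_4 = g(0.373388) = 0.454343
w_5 = g(0.454343) = 0.419011

0.419011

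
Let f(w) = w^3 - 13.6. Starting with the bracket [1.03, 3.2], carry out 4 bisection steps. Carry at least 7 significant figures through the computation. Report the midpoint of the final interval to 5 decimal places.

2.45406

f(1.030000) = -12.507273, f(3.200000) = 19.168000 (opposite signs)
step 1: m = 2.115000, f(m) = -4.139129 < 0 → root in [2.115000, 3.200000]
step 2: m = 2.657500, f(m) = 5.168079 > 0 → root in [2.115000, 2.657500]
step 3: m = 2.386250, f(m) = -0.012241 < 0 → root in [2.386250, 2.657500]
step 4: m = 2.521875, f(m) = 2.438756 > 0 → root in [2.386250, 2.521875]
Midpoint of [2.386250, 2.521875] = 2.454063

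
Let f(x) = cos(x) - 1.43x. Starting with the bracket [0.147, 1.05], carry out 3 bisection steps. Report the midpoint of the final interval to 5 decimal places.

0.54206

f(0.147000) = 0.779005, f(1.050000) = -1.003929 (opposite signs)
step 1: m = 0.598500, f(m) = -0.029673 < 0 → root in [0.147000, 0.598500]
step 2: m = 0.372750, f(m) = 0.398297 > 0 → root in [0.372750, 0.598500]
step 3: m = 0.485625, f(m) = 0.189940 > 0 → root in [0.485625, 0.598500]
Midpoint of [0.485625, 0.598500] = 0.542063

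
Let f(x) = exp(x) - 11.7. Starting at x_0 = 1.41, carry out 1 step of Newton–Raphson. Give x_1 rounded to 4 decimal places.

3.2665

f'(x) = exp(x)
x_0 = 1.410000: f = -7.604045, f' = 4.095955 → x_1 = 1.410000 - (-7.604045)/(4.095955) = 3.266476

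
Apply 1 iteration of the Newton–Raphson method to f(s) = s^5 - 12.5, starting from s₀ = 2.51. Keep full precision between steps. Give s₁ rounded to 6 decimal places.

Newton update: s ← s − f(s)/f'(s).
f'(s) = 5s⁴
s_0 = 2.510000: f = 87.125063, f' = 198.456300 → s_1 = 2.510000 - (87.125063)/(198.456300) = 2.070986

2.070986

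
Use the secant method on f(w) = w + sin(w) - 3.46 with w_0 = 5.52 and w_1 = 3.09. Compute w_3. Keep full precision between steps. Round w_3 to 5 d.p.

16.16540

Secant update: w_(k+1) = w_k − f(w_k)·(w_k − w_(k-1))/(f(w_k) − f(w_(k-1))).
f(w_0) = 1.368773, f(w_1) = -0.318430
w_2 = 3.090000 - (-0.318430)·(3.090000 - 5.520000)/(-0.318430 - (1.368773)) = 3.548620; f(w_2) = -0.307261
w_3 = 3.548620 - (-0.307261)·(3.548620 - 3.090000)/(-0.307261 - (-0.318430)) = 16.165398; f(w_3) = 12.263750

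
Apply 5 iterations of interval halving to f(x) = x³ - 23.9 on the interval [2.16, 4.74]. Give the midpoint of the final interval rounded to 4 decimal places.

2.8453

f(2.160000) = -13.822304, f(4.740000) = 82.596424 (opposite signs)
step 1: m = 3.450000, f(m) = 17.163625 > 0 → root in [2.160000, 3.450000]
step 2: m = 2.805000, f(m) = -1.830190 < 0 → root in [2.805000, 3.450000]
step 3: m = 3.127500, f(m) = 6.690879 > 0 → root in [2.805000, 3.127500]
step 4: m = 2.966250, f(m) = 2.198963 > 0 → root in [2.805000, 2.966250]
step 5: m = 2.885625, f(m) = 0.128114 > 0 → root in [2.805000, 2.885625]
Midpoint of [2.805000, 2.885625] = 2.845313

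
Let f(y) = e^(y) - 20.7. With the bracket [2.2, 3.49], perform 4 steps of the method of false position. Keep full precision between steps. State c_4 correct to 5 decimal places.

3.02819

f(2.200000) = -11.674987, f(3.490000) = 12.085948
step 1: c = 2.833844, f(c) = -3.689270 < 0 → new bracket [2.833844, 3.490000]
step 2: c = 2.987296, f(c) = -0.868014 < 0 → new bracket [2.987296, 3.490000]
step 3: c = 3.020981, f(c) = -0.188595 < 0 → new bracket [3.020981, 3.490000]
step 4: c = 3.028187, f(c) = -0.040249 < 0 → new bracket [3.028187, 3.490000]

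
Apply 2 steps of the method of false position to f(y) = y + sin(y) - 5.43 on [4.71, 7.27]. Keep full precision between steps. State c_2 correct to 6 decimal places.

f(4.710000) = -1.719997, f(7.270000) = 2.674274
step 1: c = 5.712030, f(c) = -0.258574 < 0 → new bracket [5.712030, 7.270000]
step 2: c = 5.849388, f(c) = -0.000931 < 0 → new bracket [5.849388, 7.270000]

5.849388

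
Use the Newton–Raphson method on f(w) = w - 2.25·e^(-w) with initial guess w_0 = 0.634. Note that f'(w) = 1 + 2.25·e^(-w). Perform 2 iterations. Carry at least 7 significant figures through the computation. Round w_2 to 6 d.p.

0.907651

w_0 = 0.634000: f = -0.559548, f' = 2.193548 → w_1 = 0.634000 - (-0.559548)/(2.193548) = 0.889088
w_1 = 0.889088: f = -0.035730, f' = 1.924818 → w_2 = 0.889088 - (-0.035730)/(1.924818) = 0.907651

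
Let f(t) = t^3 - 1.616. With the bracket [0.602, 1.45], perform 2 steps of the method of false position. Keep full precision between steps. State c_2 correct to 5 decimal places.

False-position update: c = (a·f(b) − b·f(a))/(f(b) − f(a)); replace the endpoint whose sign matches f(c).
f(0.602000) = -1.397833, f(1.450000) = 1.432625
step 1: c = 1.020788, f(c) = -0.552330 < 0 → new bracket [1.020788, 1.450000]
step 2: c = 1.140220, f(c) = -0.133599 < 0 → new bracket [1.140220, 1.450000]

1.14022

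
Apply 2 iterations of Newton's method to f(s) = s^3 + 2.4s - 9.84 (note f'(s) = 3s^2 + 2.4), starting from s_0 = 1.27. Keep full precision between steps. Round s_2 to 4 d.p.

s_0 = 1.270000: f = -4.743617, f' = 7.238700 → s_1 = 1.270000 - (-4.743617)/(7.238700) = 1.925313
s_1 = 1.925313: f = 1.917565, f' = 13.520495 → s_2 = 1.925313 - (1.917565)/(13.520495) = 1.783487

1.7835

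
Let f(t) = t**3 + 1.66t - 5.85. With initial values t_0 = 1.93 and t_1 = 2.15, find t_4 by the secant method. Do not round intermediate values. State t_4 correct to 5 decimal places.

1.49997

f(t_0) = 4.542857, f(t_1) = 7.657375
t_2 = 2.150000 - (7.657375)·(2.150000 - 1.930000)/(7.657375 - (4.542857)) = 1.609107; f(t_2) = 0.987454
t_3 = 1.609107 - (0.987454)·(1.609107 - 2.150000)/(0.987454 - (7.657375)) = 1.529030; f(t_3) = 0.262955
t_4 = 1.529030 - (0.262955)·(1.529030 - 1.609107)/(0.262955 - (0.987454)) = 1.499966; f(t_4) = 0.014712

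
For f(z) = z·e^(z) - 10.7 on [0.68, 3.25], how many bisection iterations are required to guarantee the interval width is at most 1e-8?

Initial width b − a = 3.25 − 0.68 = 2.570000.
After n steps the width is (b−a)/2^n; need (b−a)/2^n ≤ 1e-8.
So n ≥ log₂(2.570000/1e-8) = log₂(257000000.0000) ≈ 27.9372.
Hence n = 28.

28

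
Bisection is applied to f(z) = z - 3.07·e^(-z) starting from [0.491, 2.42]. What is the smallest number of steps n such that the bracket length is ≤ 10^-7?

Initial width b − a = 2.42 − 0.491 = 1.929000.
After n steps the width is (b−a)/2^n; need (b−a)/2^n ≤ 10^-7.
So n ≥ log₂(1.929000/10^-7) = log₂(19290000.0000) ≈ 24.2013.
Hence n = 25.

25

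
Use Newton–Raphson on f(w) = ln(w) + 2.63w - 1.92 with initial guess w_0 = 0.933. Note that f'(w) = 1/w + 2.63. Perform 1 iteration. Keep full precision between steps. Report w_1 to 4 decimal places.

0.8075

Newton update: w ← w − f(w)/f'(w).
w_0 = 0.933000: f = 0.464440, f' = 3.701811 → w_1 = 0.933000 - (0.464440)/(3.701811) = 0.807537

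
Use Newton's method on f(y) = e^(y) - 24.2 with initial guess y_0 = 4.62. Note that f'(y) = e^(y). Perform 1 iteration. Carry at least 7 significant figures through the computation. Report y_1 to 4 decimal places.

3.8584

y_0 = 4.620000: f = 77.294032, f' = 101.494032 → y_1 = 4.620000 - (77.294032)/(101.494032) = 3.858438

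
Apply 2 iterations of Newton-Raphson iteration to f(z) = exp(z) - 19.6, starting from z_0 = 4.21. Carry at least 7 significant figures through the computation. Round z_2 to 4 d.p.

f'(z) = exp(z)
z_0 = 4.210000: f = 47.756540, f' = 67.356540 → z_1 = 4.210000 - (47.756540)/(67.356540) = 3.500989
z_1 = 3.500989: f = 13.548213, f' = 33.148213 → z_2 = 3.500989 - (13.548213)/(33.148213) = 3.092273

3.0923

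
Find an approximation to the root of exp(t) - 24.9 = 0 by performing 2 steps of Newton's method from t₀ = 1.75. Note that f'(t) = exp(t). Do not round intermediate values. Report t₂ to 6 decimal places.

t_0 = 1.750000: f = -19.145397, f' = 5.754603 → t_1 = 1.750000 - (-19.145397)/(5.754603) = 5.076971
t_1 = 5.076971: f = 135.387839, f' = 160.287839 → t_2 = 5.076971 - (135.387839)/(160.287839) = 4.232317

4.232317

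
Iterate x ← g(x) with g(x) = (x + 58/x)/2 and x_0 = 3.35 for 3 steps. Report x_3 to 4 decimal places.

7.6238

x_1 = g(3.350000) = 10.331716
x_2 = g(10.331716) = 7.972749
x_3 = g(7.972749) = 7.623765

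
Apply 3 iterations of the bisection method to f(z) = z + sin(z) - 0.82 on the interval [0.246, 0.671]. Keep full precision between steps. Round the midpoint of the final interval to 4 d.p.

f(0.246000) = -0.330474, f(0.671000) = 0.472769 (opposite signs)
step 1: m = 0.458500, f(m) = 0.081104 > 0 → root in [0.246000, 0.458500]
step 2: m = 0.352250, f(m) = -0.122739 < 0 → root in [0.352250, 0.458500]
step 3: m = 0.405375, f(m) = -0.020262 < 0 → root in [0.405375, 0.458500]
Midpoint of [0.405375, 0.458500] = 0.431938

0.4319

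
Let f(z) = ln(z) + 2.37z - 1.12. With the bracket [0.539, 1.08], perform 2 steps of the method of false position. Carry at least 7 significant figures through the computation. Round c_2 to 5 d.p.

0.65309

f(0.539000) = -0.460610, f(1.080000) = 1.516561
step 1: c = 0.665034, f(c) = 0.048212 > 0 → new bracket [0.539000, 0.665034]
step 2: c = 0.653092, f(c) = 0.001789 > 0 → new bracket [0.539000, 0.653092]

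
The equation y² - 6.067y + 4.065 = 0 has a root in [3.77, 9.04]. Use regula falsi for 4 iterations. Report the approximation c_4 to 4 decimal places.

5.2056

f(3.770000) = -4.594690, f(9.040000) = 30.940920
step 1: c = 4.451401, f(c) = -3.126678 < 0 → new bracket [4.451401, 9.040000]
step 2: c = 4.872537, f(c) = -1.755066 < 0 → new bracket [4.872537, 9.040000]
step 3: c = 5.096239, f(c) = -0.882229 < 0 → new bracket [5.096239, 9.040000]
step 4: c = 5.205572, f(c) = -0.419227 < 0 → new bracket [5.205572, 9.040000]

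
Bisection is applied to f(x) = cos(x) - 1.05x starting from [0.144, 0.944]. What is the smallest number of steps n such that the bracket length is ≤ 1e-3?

Initial width b − a = 0.944 − 0.144 = 0.800000.
After n steps the width is (b−a)/2^n; need (b−a)/2^n ≤ 1e-3.
So n ≥ log₂(0.800000/1e-3) = log₂(800.0000) ≈ 9.6439.
Hence n = 10.

10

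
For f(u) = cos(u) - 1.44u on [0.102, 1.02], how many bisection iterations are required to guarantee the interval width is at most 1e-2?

Initial width b − a = 1.02 − 0.102 = 0.918000.
After n steps the width is (b−a)/2^n; need (b−a)/2^n ≤ 1e-2.
So n ≥ log₂(0.918000/1e-2) = log₂(91.8000) ≈ 6.5204.
Hence n = 7.

7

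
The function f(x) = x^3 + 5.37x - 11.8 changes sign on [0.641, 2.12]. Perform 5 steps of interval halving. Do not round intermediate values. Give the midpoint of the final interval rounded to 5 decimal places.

1.54227

f(0.641000) = -8.094455, f(2.120000) = 9.112528 (opposite signs)
step 1: m = 1.380500, f(m) = -1.755785 < 0 → root in [1.380500, 2.120000]
step 2: m = 1.750250, f(m) = 2.960515 > 0 → root in [1.380500, 1.750250]
step 3: m = 1.565375, f(m) = 0.441857 > 0 → root in [1.380500, 1.565375]
step 4: m = 1.472938, f(m) = -0.694722 < 0 → root in [1.472938, 1.565375]
step 5: m = 1.519156, f(m) = -0.136168 < 0 → root in [1.519156, 1.565375]
Midpoint of [1.519156, 1.565375] = 1.542266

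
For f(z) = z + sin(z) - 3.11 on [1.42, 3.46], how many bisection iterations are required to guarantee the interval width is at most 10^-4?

Initial width b − a = 3.46 − 1.42 = 2.040000.
After n steps the width is (b−a)/2^n; need (b−a)/2^n ≤ 10^-4.
So n ≥ log₂(2.040000/10^-4) = log₂(20400.0000) ≈ 14.3163.
Hence n = 15.

15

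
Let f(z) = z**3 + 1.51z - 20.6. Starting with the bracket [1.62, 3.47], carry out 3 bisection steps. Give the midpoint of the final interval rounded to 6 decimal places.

2.660625

f(1.620000) = -13.902272, f(3.470000) = 26.421623 (opposite signs)
step 1: m = 2.545000, f(m) = -0.273021 < 0 → root in [2.545000, 3.470000]
step 2: m = 3.007500, f(m) = 11.144332 > 0 → root in [2.545000, 3.007500]
step 3: m = 2.776250, f(m) = 4.990262 > 0 → root in [2.545000, 2.776250]
Midpoint of [2.545000, 2.776250] = 2.660625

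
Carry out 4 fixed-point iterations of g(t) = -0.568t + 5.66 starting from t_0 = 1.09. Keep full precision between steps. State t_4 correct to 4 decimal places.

t_1 = g(1.090000) = 5.040880
t_2 = g(5.040880) = 2.796780
t_3 = g(2.796780) = 4.071429
t_4 = g(4.071429) = 3.347428

3.3474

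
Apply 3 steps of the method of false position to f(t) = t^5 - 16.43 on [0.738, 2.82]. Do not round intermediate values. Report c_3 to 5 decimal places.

f(0.738000) = -16.211082, f(2.820000) = 161.908677
step 1: c = 0.927488, f(c) = -15.743658 < 0 → new bracket [0.927488, 2.820000]
step 2: c = 1.095203, f(c) = -14.854301 < 0 → new bracket [1.095203, 2.820000]
step 3: c = 1.240147, f(c) = -13.496641 < 0 → new bracket [1.240147, 2.820000]

1.24015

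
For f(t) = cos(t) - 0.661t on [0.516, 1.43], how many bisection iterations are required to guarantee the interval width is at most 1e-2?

7

Initial width b − a = 1.43 − 0.516 = 0.914000.
After n steps the width is (b−a)/2^n; need (b−a)/2^n ≤ 1e-2.
So n ≥ log₂(0.914000/1e-2) = log₂(91.4000) ≈ 6.5141.
Hence n = 7.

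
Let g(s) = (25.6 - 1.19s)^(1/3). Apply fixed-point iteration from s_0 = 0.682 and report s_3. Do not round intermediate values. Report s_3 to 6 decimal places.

2.812993

s_1 = g(0.682000) = 2.915746
s_2 = g(2.915746) = 2.807559
s_3 = g(2.807559) = 2.812993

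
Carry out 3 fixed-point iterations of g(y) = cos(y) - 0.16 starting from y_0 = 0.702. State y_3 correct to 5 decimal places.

y_1 = g(0.702000) = 0.603552
y_2 = g(0.603552) = 0.663325
y_3 = g(0.663325) = 0.627949

0.62795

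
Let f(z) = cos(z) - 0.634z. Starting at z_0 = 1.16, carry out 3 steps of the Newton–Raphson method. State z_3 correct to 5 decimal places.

0.93571

f'(z) = -sin(z) - 0.634
z_0 = 1.160000: f = -0.336100, f' = -1.550803 → z_1 = 1.160000 - (-0.336100)/(-1.550803) = 0.943273
z_1 = 0.943273: f = -0.010894, f' = -1.443484 → z_2 = 0.943273 - (-0.010894)/(-1.443484) = 0.935726
z_2 = 0.935726: f = -0.000017, f' = -1.439030 → z_3 = 0.935726 - (-0.000017)/(-1.439030) = 0.935715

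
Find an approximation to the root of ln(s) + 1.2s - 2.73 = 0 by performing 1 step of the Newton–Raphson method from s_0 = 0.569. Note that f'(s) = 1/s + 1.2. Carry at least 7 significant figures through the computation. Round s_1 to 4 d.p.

1.4519

Newton update: s ← s − f(s)/f'(s).
s_0 = 0.569000: f = -2.611075, f' = 2.957469 → s_1 = 0.569000 - (-2.611075)/(2.957469) = 1.451875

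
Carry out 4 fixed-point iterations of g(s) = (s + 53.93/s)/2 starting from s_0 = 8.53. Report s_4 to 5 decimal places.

s_1 = g(8.530000) = 7.426196
s_2 = g(7.426196) = 7.344163
s_3 = g(7.344163) = 7.343705
s_4 = g(7.343705) = 7.343705

7.34370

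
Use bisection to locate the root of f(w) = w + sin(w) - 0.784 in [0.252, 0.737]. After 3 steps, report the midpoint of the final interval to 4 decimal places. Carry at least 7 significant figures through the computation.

f(0.252000) = -0.282659, f(0.737000) = 0.625069 (opposite signs)
step 1: m = 0.494500, f(m) = 0.185092 > 0 → root in [0.252000, 0.494500]
step 2: m = 0.373250, f(m) = -0.046106 < 0 → root in [0.373250, 0.494500]
step 3: m = 0.433875, f(m) = 0.070265 > 0 → root in [0.373250, 0.433875]
Midpoint of [0.373250, 0.433875] = 0.403562

0.4036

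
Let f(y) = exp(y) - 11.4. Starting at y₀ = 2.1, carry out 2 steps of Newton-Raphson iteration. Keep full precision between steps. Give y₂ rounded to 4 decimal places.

Newton update: y ← y − f(y)/f'(y).
f'(y) = exp(y)
y_0 = 2.100000: f = -3.233830, f' = 8.166170 → y_1 = 2.100000 - (-3.233830)/(8.166170) = 2.496003
y_1 = 2.496003: f = 0.733901, f' = 12.133901 → y_2 = 2.496003 - (0.733901)/(12.133901) = 2.435520

2.4355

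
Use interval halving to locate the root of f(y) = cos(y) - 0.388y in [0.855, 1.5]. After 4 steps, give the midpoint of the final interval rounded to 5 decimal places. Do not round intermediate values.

1.11703

f(0.855000) = 0.324479, f(1.500000) = -0.511263 (opposite signs)
step 1: m = 1.177500, f(m) = -0.073635 < 0 → root in [0.855000, 1.177500]
step 2: m = 1.016250, f(m) = 0.132253 > 0 → root in [1.016250, 1.177500]
step 3: m = 1.096875, f(m) = 0.030791 > 0 → root in [1.096875, 1.177500]
step 4: m = 1.137188, f(m) = -0.021080 < 0 → root in [1.096875, 1.137188]
Midpoint of [1.096875, 1.137188] = 1.117031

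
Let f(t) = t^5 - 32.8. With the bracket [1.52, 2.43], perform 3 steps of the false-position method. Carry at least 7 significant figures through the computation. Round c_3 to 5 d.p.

1.98490

False-position update: c = (a·f(b) − b·f(a))/(f(b) − f(a)); replace the endpoint whose sign matches f(c).
f(1.520000) = -24.686319, f(2.430000) = 51.928861
step 1: c = 1.813213, f(c) = -13.200551 < 0 → new bracket [1.813213, 2.430000]
step 2: c = 1.938224, f(c) = -5.446037 < 0 → new bracket [1.938224, 2.430000]
step 3: c = 1.984904, f(c) = -1.989600 < 0 → new bracket [1.984904, 2.430000]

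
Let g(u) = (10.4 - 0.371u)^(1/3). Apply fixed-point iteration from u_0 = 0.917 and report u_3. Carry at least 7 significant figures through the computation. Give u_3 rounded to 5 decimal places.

u_1 = g(0.917000) = 2.158720
u_2 = g(2.158720) = 2.125252
u_3 = g(2.125252) = 2.126168

2.12617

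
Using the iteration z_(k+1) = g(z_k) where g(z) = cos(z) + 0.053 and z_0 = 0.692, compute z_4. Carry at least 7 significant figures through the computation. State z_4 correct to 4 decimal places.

z_1 = g(0.692000) = 0.822971
z_2 = g(0.822971) = 0.733046
z_3 = g(0.733046) = 0.796140
z_4 = g(0.796140) = 0.752471

0.7525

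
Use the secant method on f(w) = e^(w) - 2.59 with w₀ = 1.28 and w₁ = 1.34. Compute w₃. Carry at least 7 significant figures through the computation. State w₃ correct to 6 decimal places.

0.961884

f(w_0) = 1.006640, f(w_1) = 1.229044
w_2 = 1.340000 - (1.229044)·(1.340000 - 1.280000)/(1.229044 - (1.006640)) = 1.008429; f(w_2) = 0.151291
w_3 = 1.008429 - (0.151291)·(1.008429 - 1.340000)/(0.151291 - (1.229044)) = 0.961884; f(w_3) = 0.026622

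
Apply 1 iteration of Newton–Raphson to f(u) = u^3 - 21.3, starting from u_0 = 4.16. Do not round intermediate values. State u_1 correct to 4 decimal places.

Newton update: u ← u − f(u)/f'(u).
f'(u) = 3u^2
u_0 = 4.160000: f = 50.691296, f' = 51.916800 → u_1 = 4.160000 - (50.691296)/(51.916800) = 3.183605

3.1836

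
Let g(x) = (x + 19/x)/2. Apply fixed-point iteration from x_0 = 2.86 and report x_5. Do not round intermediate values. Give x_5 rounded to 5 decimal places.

x_1 = g(2.860000) = 4.751678
x_2 = g(4.751678) = 4.375133
x_3 = g(4.375133) = 4.358929
x_4 = g(4.358929) = 4.358899
x_5 = g(4.358899) = 4.358899

4.35890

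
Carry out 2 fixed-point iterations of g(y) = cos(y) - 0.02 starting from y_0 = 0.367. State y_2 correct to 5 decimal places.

0.59105

y_1 = g(0.367000) = 0.913408
y_2 = g(0.913408) = 0.591052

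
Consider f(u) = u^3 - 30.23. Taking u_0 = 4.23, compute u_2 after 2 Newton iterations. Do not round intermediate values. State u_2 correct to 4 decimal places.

3.1358

f'(u) = 3u^2
u_0 = 4.230000: f = 45.456967, f' = 53.678700 → u_1 = 4.230000 - (45.456967)/(53.678700) = 3.383166
u_1 = 3.383166: f = 8.493071, f' = 34.337429 → u_2 = 3.383166 - (8.493071)/(34.337429) = 3.135824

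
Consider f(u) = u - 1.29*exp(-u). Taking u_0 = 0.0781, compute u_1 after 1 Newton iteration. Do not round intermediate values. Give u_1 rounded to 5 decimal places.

0.58651

f'(u) = 1 + 1.29*exp(-u)
u_0 = 0.078100: f = -1.114985, f' = 2.193085 → u_1 = 0.078100 - (-1.114985)/(2.193085) = 0.586509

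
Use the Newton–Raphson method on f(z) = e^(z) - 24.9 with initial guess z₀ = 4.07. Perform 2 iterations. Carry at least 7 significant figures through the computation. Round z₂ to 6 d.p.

f'(z) = e^(z)
z_0 = 4.070000: f = 33.656963, f' = 58.556963 → z_1 = 4.070000 - (33.656963)/(58.556963) = 3.495227
z_1 = 3.495227: f = 8.057768, f' = 32.957768 → z_2 = 3.495227 - (8.057768)/(32.957768) = 3.250739

3.250739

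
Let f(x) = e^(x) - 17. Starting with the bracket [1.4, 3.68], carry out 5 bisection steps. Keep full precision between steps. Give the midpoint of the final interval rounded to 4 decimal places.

2.8606

f(1.400000) = -12.944800, f(3.680000) = 22.646394 (opposite signs)
step 1: m = 2.540000, f(m) = -4.320329 < 0 → root in [2.540000, 3.680000]
step 2: m = 3.110000, f(m) = 5.421044 > 0 → root in [2.540000, 3.110000]
step 3: m = 2.825000, f(m) = -0.139055 < 0 → root in [2.825000, 3.110000]
step 4: m = 2.967500, f(m) = 2.443251 > 0 → root in [2.825000, 2.967500]
step 5: m = 2.896250, f(m) = 1.106120 > 0 → root in [2.825000, 2.896250]
Midpoint of [2.825000, 2.896250] = 2.860625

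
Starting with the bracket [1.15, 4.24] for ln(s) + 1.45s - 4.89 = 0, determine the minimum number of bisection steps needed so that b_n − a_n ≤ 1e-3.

Initial width b − a = 4.24 − 1.15 = 3.090000.
After n steps the width is (b−a)/2^n; need (b−a)/2^n ≤ 1e-3.
So n ≥ log₂(3.090000/1e-3) = log₂(3090.0000) ≈ 11.5934.
Hence n = 12.

12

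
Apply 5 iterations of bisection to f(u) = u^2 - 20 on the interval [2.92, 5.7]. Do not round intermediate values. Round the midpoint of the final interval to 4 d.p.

f(2.920000) = -11.473600, f(5.700000) = 12.490000 (opposite signs)
step 1: m = 4.310000, f(m) = -1.423900 < 0 → root in [4.310000, 5.700000]
step 2: m = 5.005000, f(m) = 5.050025 > 0 → root in [4.310000, 5.005000]
step 3: m = 4.657500, f(m) = 1.692306 > 0 → root in [4.310000, 4.657500]
step 4: m = 4.483750, f(m) = 0.104014 > 0 → root in [4.310000, 4.483750]
step 5: m = 4.396875, f(m) = -0.667490 < 0 → root in [4.396875, 4.483750]
Midpoint of [4.396875, 4.483750] = 4.440313

4.4403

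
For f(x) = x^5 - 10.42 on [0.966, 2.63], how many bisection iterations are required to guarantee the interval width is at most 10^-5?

Initial width b − a = 2.63 − 0.966 = 1.664000.
After n steps the width is (b−a)/2^n; need (b−a)/2^n ≤ 10^-5.
So n ≥ log₂(1.664000/10^-5) = log₂(166400.0000) ≈ 17.3443.
Hence n = 18.

18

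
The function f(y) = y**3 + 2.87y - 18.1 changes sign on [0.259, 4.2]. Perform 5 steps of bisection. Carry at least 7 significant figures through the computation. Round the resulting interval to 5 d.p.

f(0.259000) = -17.339296, f(4.200000) = 68.042000 (opposite signs)
step 1: m = 2.229500, f(m) = -0.619226 < 0 → root in [2.229500, 4.200000]
step 2: m = 3.214750, f(m) = 24.349544 > 0 → root in [2.229500, 3.214750]
step 3: m = 2.722125, f(m) = 9.883348 > 0 → root in [2.229500, 2.722125]
step 4: m = 2.475812, f(m) = 4.181440 > 0 → root in [2.229500, 2.475812]
step 5: m = 2.352656, f(m) = 1.674056 > 0 → root in [2.229500, 2.352656]

[2.22950, 2.35266]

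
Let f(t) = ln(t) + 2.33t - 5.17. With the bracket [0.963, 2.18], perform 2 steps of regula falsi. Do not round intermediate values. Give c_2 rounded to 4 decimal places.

False-position update: c = (a·f(b) − b·f(a))/(f(b) − f(a)); replace the endpoint whose sign matches f(c).
f(0.963000) = -2.963912, f(2.180000) = 0.688725
step 1: c = 1.950528, f(c) = 0.042830 > 0 → new bracket [0.963000, 1.950528]
step 2: c = 1.936461, f(c) = 0.002816 > 0 → new bracket [0.963000, 1.936461]

1.9365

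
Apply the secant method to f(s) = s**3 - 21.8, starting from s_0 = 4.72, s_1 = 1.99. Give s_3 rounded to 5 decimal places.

f(s_0) = 83.354048, f(s_1) = -13.919401
s_2 = 1.990000 - (-13.919401)·(1.990000 - 4.720000)/(-13.919401 - (83.354048)) = 2.380651; f(s_2) = -8.307663
s_3 = 2.380651 - (-8.307663)·(2.380651 - 1.990000)/(-8.307663 - (-13.919401)) = 2.958974; f(s_3) = 4.107374

2.95897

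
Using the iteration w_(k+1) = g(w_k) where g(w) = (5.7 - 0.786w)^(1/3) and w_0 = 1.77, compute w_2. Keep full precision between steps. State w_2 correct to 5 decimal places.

1.64124

w_1 = g(1.770000) = 1.627239
w_2 = g(1.627239) = 1.641244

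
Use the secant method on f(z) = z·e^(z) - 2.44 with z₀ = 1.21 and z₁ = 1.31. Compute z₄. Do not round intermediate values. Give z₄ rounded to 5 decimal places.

0.94739

f(z_0) = 1.617716, f(z_1) = 2.415088
z_2 = 1.310000 - (2.415088)·(1.310000 - 1.210000)/(2.415088 - (1.617716)) = 1.007119; f(z_2) = 0.317191
z_3 = 1.007119 - (0.317191)·(1.007119 - 1.310000)/(0.317191 - (2.415088)) = 0.961325; f(z_3) = 0.074017
z_4 = 0.961325 - (0.074017)·(0.961325 - 1.007119)/(0.074017 - (0.317191)) = 0.947386; f(z_4) = 0.003270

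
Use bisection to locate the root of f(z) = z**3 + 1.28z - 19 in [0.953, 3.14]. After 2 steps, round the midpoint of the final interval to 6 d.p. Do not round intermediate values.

f(0.953000) = -16.914637, f(3.140000) = 15.978344 (opposite signs)
step 1: m = 2.046500, f(m) = -7.809406 < 0 → root in [2.046500, 3.140000]
step 2: m = 2.593250, f(m) = 1.758825 > 0 → root in [2.046500, 2.593250]
Midpoint of [2.046500, 2.593250] = 2.319875

2.319875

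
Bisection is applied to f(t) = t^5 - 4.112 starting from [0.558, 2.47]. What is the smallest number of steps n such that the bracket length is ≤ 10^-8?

28

Initial width b − a = 2.47 − 0.558 = 1.912000.
After n steps the width is (b−a)/2^n; need (b−a)/2^n ≤ 10^-8.
So n ≥ log₂(1.912000/10^-8) = log₂(191200000.0000) ≈ 27.5105.
Hence n = 28.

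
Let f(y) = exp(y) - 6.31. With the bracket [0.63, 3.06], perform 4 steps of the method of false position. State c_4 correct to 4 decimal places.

f(0.630000) = -4.432389, f(3.060000) = 15.017557
step 1: c = 1.183765, f(c) = -3.043349 < 0 → new bracket [1.183765, 3.060000]
step 2: c = 1.499920, f(c) = -1.828670 < 0 → new bracket [1.499920, 3.060000]
step 3: c = 1.669268, f(c) = -1.001721 < 0 → new bracket [1.669268, 3.060000]
step 4: c = 1.756233, f(c) = -0.519415 < 0 → new bracket [1.756233, 3.060000]

1.7562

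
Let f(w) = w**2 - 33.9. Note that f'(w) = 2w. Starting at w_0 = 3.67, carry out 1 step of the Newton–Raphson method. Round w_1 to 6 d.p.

w_0 = 3.670000: f = -20.431100, f' = 7.340000 → w_1 = 3.670000 - (-20.431100)/(7.340000) = 6.453529

6.453529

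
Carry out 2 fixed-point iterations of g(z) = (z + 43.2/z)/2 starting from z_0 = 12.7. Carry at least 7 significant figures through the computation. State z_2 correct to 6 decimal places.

6.708361

z_1 = g(12.700000) = 8.050787
z_2 = g(8.050787) = 6.708361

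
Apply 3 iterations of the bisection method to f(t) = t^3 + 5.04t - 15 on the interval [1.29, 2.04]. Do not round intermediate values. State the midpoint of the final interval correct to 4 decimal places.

f(1.290000) = -6.351711, f(2.040000) = 3.771264 (opposite signs)
step 1: m = 1.665000, f(m) = -1.992645 < 0 → root in [1.665000, 2.040000]
step 2: m = 1.852500, f(m) = 0.693928 > 0 → root in [1.665000, 1.852500]
step 3: m = 1.758750, f(m) = -0.695732 < 0 → root in [1.758750, 1.852500]
Midpoint of [1.758750, 1.852500] = 1.805625

1.8056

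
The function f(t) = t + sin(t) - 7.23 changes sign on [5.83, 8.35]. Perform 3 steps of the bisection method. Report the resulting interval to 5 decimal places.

f(5.830000) = -1.837832, f(8.350000) = 1.999484 (opposite signs)
step 1: m = 7.090000, f(m) = 0.582087 > 0 → root in [5.830000, 7.090000]
step 2: m = 6.460000, f(m) = -0.594105 < 0 → root in [6.460000, 7.090000]
step 3: m = 6.775000, f(m) = 0.017226 > 0 → root in [6.460000, 6.775000]

[6.46000, 6.77500]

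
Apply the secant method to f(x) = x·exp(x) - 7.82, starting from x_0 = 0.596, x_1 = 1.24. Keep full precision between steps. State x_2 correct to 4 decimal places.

1.9507

f(x_0) = -6.738352, f(x_1) = -3.535039
x_2 = 1.240000 - (-3.535039)·(1.240000 - 0.596000)/(-3.535039 - (-6.738352)) = 1.950691; f(x_2) = 5.900272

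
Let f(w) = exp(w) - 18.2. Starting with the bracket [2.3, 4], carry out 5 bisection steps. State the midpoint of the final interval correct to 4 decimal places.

2.9109

f(2.300000) = -8.225818, f(4.000000) = 36.398150 (opposite signs)
step 1: m = 3.150000, f(m) = 5.136065 > 0 → root in [2.300000, 3.150000]
step 2: m = 2.725000, f(m) = -2.943586 < 0 → root in [2.725000, 3.150000]
step 3: m = 2.937500, f(m) = 0.668616 > 0 → root in [2.725000, 2.937500]
step 4: m = 2.831250, f(m) = -1.233344 < 0 → root in [2.831250, 2.937500]
step 5: m = 2.884375, f(m) = -0.307619 < 0 → root in [2.884375, 2.937500]
Midpoint of [2.884375, 2.937500] = 2.910938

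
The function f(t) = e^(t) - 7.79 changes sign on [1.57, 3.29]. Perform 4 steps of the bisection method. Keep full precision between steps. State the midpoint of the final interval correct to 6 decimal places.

2.053750

f(1.570000) = -2.983352, f(3.290000) = 19.052864 (opposite signs)
step 1: m = 2.430000, f(m) = 3.568882 > 0 → root in [1.570000, 2.430000]
step 2: m = 2.000000, f(m) = -0.400944 < 0 → root in [2.000000, 2.430000]
step 3: m = 2.215000, f(m) = 1.371409 > 0 → root in [2.000000, 2.215000]
step 4: m = 2.107500, f(m) = 0.437646 > 0 → root in [2.000000, 2.107500]
Midpoint of [2.000000, 2.107500] = 2.053750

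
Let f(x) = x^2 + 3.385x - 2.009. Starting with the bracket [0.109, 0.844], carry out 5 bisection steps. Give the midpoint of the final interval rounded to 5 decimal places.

0.51095

f(0.109000) = -1.628154, f(0.844000) = 1.560276 (opposite signs)
step 1: m = 0.476500, f(m) = -0.168995 < 0 → root in [0.476500, 0.844000]
step 2: m = 0.660250, f(m) = 0.661876 > 0 → root in [0.476500, 0.660250]
step 3: m = 0.568375, f(m) = 0.238000 > 0 → root in [0.476500, 0.568375]
step 4: m = 0.522437, f(m) = 0.032392 > 0 → root in [0.476500, 0.522437]
step 5: m = 0.499469, f(m) = -0.068829 < 0 → root in [0.499469, 0.522437]
Midpoint of [0.499469, 0.522437] = 0.510953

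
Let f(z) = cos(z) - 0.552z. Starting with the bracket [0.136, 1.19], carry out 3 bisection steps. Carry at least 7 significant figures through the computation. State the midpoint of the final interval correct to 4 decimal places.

f(0.136000) = 0.915694, f(1.190000) = -0.285220 (opposite signs)
step 1: m = 0.663000, f(m) = 0.422173 > 0 → root in [0.663000, 1.190000]
step 2: m = 0.926500, f(m) = 0.089208 > 0 → root in [0.926500, 1.190000]
step 3: m = 1.058250, f(m) = -0.093756 < 0 → root in [0.926500, 1.058250]
Midpoint of [0.926500, 1.058250] = 0.992375

0.9924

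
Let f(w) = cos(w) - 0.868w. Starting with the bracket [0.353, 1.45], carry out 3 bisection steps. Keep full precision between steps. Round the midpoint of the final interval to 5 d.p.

0.83294

f(0.353000) = 0.631936, f(1.450000) = -1.138097 (opposite signs)
step 1: m = 0.901500, f(m) = -0.162068 < 0 → root in [0.353000, 0.901500]
step 2: m = 0.627250, f(m) = 0.265192 > 0 → root in [0.627250, 0.901500]
step 3: m = 0.764375, f(m) = 0.058338 > 0 → root in [0.764375, 0.901500]
Midpoint of [0.764375, 0.901500] = 0.832937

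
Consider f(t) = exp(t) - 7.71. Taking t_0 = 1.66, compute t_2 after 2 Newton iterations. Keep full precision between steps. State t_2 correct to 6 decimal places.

2.045906

f'(t) = exp(t)
t_0 = 1.660000: f = -2.450689, f' = 5.259311 → t_1 = 1.660000 - (-2.450689)/(5.259311) = 2.125972
t_1 = 2.125972: f = 0.671036, f' = 8.381036 → t_2 = 2.125972 - (0.671036)/(8.381036) = 2.045906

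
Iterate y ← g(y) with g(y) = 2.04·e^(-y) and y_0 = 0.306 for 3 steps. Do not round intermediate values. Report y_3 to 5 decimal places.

y_1 = g(0.306000) = 1.502229
y_2 = g(1.502229) = 0.454172
y_3 = g(0.454172) = 1.295346

1.29535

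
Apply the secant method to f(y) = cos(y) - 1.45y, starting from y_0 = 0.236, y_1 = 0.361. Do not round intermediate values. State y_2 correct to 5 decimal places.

Secant update: y_(k+1) = y_k − f(y_k)·(y_k − y_(k-1))/(f(y_k) − f(y_(k-1))).
f(y_0) = 0.630081, f(y_1) = 0.412094
y_2 = 0.361000 - (0.412094)·(0.361000 - 0.236000)/(0.412094 - (0.630081)) = 0.597307; f(y_2) = -0.039241

0.59731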